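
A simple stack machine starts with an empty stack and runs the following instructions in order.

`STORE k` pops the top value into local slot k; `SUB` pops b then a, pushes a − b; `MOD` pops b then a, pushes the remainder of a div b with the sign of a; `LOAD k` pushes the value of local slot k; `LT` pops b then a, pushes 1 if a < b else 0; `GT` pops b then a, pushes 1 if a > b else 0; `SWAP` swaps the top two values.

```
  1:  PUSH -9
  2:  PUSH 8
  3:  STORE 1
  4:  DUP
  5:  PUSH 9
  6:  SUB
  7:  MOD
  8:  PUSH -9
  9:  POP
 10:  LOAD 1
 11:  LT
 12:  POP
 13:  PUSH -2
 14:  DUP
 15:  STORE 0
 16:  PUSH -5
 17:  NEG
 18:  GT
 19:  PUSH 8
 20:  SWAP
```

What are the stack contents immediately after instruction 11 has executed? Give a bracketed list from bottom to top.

PUSH -9 -> -9
PUSH 8  -> -9 8
STORE 1 -> -9
DUP     -> -9 -9
PUSH 9  -> -9 -9 9
SUB     -> -9 -18
MOD     -> -9
PUSH -9 -> -9 -9
POP     -> -9
LOAD 1  -> -9 8
LT      -> 1

[1]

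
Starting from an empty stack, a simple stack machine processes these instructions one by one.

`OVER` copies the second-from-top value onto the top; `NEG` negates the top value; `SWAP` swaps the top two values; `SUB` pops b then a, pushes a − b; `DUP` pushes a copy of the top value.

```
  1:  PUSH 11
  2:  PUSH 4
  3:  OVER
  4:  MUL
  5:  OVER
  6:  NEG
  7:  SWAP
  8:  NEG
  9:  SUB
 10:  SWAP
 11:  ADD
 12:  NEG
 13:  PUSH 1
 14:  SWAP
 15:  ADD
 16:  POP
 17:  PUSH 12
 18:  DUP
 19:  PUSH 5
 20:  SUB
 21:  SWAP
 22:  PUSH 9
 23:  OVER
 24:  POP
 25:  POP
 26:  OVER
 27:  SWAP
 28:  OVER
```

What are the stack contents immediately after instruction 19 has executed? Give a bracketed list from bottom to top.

[12, 12, 5]

PUSH 11 -> [11]
PUSH 4  -> [11, 4]
OVER    -> [11, 4, 11]
MUL     -> [11, 44]
OVER    -> [11, 44, 11]
NEG     -> [11, 44, -11]
SWAP    -> [11, -11, 44]
NEG     -> [11, -11, -44]
SUB     -> [11, 33]
SWAP    -> [33, 11]
ADD     -> [44]
NEG     -> [-44]
PUSH 1  -> [-44, 1]
SWAP    -> [1, -44]
ADD     -> [-43]
POP     -> []
PUSH 12 -> [12]
DUP     -> [12, 12]
PUSH 5  -> [12, 12, 5]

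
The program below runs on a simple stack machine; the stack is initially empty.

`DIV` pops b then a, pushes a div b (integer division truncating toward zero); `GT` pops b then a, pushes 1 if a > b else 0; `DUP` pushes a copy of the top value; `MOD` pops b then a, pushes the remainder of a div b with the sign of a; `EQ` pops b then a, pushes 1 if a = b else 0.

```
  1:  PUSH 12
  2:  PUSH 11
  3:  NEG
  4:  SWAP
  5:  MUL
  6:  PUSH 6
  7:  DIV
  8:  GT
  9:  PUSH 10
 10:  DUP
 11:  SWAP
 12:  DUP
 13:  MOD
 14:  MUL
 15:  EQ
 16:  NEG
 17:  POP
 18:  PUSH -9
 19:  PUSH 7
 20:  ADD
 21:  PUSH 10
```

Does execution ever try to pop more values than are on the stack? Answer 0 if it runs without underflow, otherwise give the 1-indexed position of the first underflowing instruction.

8

PUSH 12 → 12
PUSH 11 → 12 11
NEG     → 12 -11
SWAP    → -11 12
MUL     → -132
PUSH 6  → -132 6
DIV     → -22
GT  — needs 2 operands, stack has 1 → underflow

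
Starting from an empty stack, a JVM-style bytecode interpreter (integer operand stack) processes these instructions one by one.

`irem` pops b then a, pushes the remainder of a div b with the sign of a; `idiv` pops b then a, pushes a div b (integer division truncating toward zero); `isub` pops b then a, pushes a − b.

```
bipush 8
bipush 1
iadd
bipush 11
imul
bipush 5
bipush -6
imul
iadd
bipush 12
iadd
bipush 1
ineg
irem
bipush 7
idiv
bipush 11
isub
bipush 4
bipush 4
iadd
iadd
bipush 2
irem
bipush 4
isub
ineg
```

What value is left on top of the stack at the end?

bipush 8   8
bipush 1   8 1
iadd       9
bipush 11  9 11
imul       99
bipush 5   99 5
bipush -6  99 5 -6
imul       99 -30
iadd       69
bipush 12  69 12
iadd       81
bipush 1   81 1
ineg       81 -1
irem       0
bipush 7   0 7
idiv       0
bipush 11  0 11
isub       -11
bipush 4   -11 4
bipush 4   -11 4 4
iadd       -11 8
iadd       -3
bipush 2   -3 2
irem       -1
bipush 4   -1 4
isub       -5
ineg       5

5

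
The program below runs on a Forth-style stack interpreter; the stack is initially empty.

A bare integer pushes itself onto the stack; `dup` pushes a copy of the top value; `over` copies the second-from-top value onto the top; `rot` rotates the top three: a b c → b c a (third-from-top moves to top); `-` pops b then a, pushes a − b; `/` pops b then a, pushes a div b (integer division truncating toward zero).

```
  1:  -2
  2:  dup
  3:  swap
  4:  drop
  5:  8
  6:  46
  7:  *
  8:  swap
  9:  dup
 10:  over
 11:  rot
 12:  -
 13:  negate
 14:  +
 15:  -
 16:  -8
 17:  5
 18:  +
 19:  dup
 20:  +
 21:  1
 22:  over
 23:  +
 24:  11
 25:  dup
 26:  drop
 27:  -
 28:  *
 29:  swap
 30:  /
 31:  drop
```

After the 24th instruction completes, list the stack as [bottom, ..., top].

-2     : [-2]
dup    : [-2, -2]
swap   : [-2, -2]
drop   : [-2]
8      : [-2, 8]
46     : [-2, 8, 46]
*      : [-2, 368]
swap   : [368, -2]
dup    : [368, -2, -2]
over   : [368, -2, -2, -2]
rot    : [368, -2, -2, -2]
-      : [368, -2, 0]
negate : [368, -2, 0]
+      : [368, -2]
-      : [370]
-8     : [370, -8]
5      : [370, -8, 5]
+      : [370, -3]
dup    : [370, -3, -3]
+      : [370, -6]
1      : [370, -6, 1]
over   : [370, -6, 1, -6]
+      : [370, -6, -5]
11     : [370, -6, -5, 11]

[370, -6, -5, 11]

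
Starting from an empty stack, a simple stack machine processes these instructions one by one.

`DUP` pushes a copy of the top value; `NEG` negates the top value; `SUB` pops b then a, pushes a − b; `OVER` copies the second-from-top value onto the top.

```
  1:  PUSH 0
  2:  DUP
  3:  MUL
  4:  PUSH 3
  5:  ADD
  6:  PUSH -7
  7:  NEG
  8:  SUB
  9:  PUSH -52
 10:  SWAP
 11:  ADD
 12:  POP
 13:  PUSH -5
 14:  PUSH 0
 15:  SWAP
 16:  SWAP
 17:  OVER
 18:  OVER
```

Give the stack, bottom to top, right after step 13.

[-5]

PUSH 0   : 0
DUP      : 0 0
MUL      : 0
PUSH 3   : 0 3
ADD      : 3
PUSH -7  : 3 -7
NEG      : 3 7
SUB      : -4
PUSH -52 : -4 -52
SWAP     : -52 -4
ADD      : -56
POP      : (empty)
PUSH -5  : -5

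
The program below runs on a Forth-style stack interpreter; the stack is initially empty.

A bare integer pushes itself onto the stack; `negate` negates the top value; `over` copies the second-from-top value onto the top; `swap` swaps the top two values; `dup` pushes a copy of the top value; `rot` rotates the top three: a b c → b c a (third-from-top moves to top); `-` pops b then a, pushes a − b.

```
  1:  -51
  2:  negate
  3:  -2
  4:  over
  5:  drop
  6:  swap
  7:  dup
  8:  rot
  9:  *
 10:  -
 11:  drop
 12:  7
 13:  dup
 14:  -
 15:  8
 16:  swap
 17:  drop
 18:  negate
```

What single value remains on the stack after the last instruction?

-8

-51    -> [-51]
negate -> [51]
-2     -> [51, -2]
over   -> [51, -2, 51]
drop   -> [51, -2]
swap   -> [-2, 51]
dup    -> [-2, 51, 51]
rot    -> [51, 51, -2]
*      -> [51, -102]
-      -> [153]
drop   -> []
7      -> [7]
dup    -> [7, 7]
-      -> [0]
8      -> [0, 8]
swap   -> [8, 0]
drop   -> [8]
negate -> [-8]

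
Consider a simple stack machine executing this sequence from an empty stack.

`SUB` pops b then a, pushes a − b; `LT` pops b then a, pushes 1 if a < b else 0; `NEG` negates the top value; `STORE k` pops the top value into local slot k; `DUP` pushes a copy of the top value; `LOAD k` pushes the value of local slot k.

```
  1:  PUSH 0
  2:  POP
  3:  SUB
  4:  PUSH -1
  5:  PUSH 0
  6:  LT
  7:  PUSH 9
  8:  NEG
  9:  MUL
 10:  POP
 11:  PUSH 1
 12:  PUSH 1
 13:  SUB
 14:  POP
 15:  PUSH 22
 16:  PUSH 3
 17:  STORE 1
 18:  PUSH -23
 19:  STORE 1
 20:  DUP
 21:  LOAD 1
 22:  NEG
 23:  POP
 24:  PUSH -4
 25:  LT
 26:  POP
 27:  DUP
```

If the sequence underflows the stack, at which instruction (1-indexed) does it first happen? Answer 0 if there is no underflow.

PUSH 0  [0]
POP     []
SUB  — needs 2 operands, stack has 0 → underflow

3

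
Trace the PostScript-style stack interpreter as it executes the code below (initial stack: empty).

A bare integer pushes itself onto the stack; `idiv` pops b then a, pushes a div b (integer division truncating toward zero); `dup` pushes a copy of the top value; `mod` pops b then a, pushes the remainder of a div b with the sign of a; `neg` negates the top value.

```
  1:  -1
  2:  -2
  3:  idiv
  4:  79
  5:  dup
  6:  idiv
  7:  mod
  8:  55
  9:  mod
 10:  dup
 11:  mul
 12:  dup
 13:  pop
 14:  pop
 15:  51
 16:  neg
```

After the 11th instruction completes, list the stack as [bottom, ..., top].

[0]

-1    [-1]
-2    [-1, -2]
idiv  [0]
79    [0, 79]
dup   [0, 79, 79]
idiv  [0, 1]
mod   [0]
55    [0, 55]
mod   [0]
dup   [0, 0]
mul   [0]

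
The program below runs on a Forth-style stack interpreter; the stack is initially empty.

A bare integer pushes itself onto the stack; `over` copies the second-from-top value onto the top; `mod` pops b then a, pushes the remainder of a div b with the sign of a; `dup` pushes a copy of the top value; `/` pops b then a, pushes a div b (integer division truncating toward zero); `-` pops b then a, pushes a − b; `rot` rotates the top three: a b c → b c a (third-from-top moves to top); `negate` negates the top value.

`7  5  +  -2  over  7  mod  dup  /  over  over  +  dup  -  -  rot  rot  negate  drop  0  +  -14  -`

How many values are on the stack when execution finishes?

7      -> [7]
5      -> [7, 5]
+      -> [12]
-2     -> [12, -2]
over   -> [12, -2, 12]
7      -> [12, -2, 12, 7]
mod    -> [12, -2, 5]
dup    -> [12, -2, 5, 5]
/      -> [12, -2, 1]
over   -> [12, -2, 1, -2]
over   -> [12, -2, 1, -2, 1]
+      -> [12, -2, 1, -1]
dup    -> [12, -2, 1, -1, -1]
-      -> [12, -2, 1, 0]
-      -> [12, -2, 1]
rot    -> [-2, 1, 12]
rot    -> [1, 12, -2]
negate -> [1, 12, 2]
drop   -> [1, 12]
0      -> [1, 12, 0]
+      -> [1, 12]
-14    -> [1, 12, -14]
-      -> [1, 26]

2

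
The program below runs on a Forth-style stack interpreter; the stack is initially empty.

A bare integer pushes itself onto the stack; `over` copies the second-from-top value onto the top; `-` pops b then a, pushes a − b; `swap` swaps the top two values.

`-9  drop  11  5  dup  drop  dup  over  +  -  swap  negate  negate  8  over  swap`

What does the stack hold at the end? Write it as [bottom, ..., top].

-9     → -9
drop   → (empty)
11     → 11
5      → 11 5
dup    → 11 5 5
drop   → 11 5
dup    → 11 5 5
over   → 11 5 5 5
+      → 11 5 10
-      → 11 -5
swap   → -5 11
negate → -5 -11
negate → -5 11
8      → -5 11 8
over   → -5 11 8 11
swap   → -5 11 11 8

[-5, 11, 11, 8]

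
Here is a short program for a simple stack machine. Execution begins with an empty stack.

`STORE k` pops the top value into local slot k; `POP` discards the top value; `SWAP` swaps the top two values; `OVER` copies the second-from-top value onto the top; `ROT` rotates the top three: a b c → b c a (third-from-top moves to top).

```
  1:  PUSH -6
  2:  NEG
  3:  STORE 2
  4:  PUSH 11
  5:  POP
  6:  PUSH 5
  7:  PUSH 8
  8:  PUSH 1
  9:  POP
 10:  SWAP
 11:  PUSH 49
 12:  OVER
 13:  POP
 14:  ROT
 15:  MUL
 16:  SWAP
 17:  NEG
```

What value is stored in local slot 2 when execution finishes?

6

PUSH -6 -> [-6]
NEG     -> [6]
STORE 2 -> []
PUSH 11 -> [11]
POP     -> []
PUSH 5  -> [5]
PUSH 8  -> [5, 8]
PUSH 1  -> [5, 8, 1]
POP     -> [5, 8]
SWAP    -> [8, 5]
PUSH 49 -> [8, 5, 49]
OVER    -> [8, 5, 49, 5]
POP     -> [8, 5, 49]
ROT     -> [5, 49, 8]
MUL     -> [5, 392]
SWAP    -> [392, 5]
NEG     -> [392, -5]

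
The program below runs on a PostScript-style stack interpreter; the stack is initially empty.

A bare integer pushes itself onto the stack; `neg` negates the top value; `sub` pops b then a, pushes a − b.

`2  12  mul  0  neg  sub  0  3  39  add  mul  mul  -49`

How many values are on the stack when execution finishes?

2   -> 2
12  -> 2 12
mul -> 24
0   -> 24 0
neg -> 24 0
sub -> 24
0   -> 24 0
3   -> 24 0 3
39  -> 24 0 3 39
add -> 24 0 42
mul -> 24 0
mul -> 0
-49 -> 0 -49

2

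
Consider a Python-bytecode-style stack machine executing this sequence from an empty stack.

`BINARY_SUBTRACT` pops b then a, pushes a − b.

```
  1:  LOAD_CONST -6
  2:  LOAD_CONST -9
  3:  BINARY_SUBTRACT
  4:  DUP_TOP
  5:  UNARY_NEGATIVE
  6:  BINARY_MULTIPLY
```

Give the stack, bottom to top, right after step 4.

LOAD_CONST -6    [-6]
LOAD_CONST -9    [-6, -9]
BINARY_SUBTRACT  [3]
DUP_TOP          [3, 3]

[3, 3]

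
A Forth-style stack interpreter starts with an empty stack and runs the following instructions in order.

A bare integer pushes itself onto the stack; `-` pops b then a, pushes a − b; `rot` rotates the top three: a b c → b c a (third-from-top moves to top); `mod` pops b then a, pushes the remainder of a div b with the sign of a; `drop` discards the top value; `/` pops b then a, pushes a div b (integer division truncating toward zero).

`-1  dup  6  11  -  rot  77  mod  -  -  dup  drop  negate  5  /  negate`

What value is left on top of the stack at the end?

-1      [-1]
dup     [-1, -1]
6       [-1, -1, 6]
11      [-1, -1, 6, 11]
-       [-1, -1, -5]
rot     [-1, -5, -1]
77      [-1, -5, -1, 77]
mod     [-1, -5, -1]
-       [-1, -4]
-       [3]
dup     [3, 3]
drop    [3]
negate  [-3]
5       [-3, 5]
/       [0]
negate  [0]

0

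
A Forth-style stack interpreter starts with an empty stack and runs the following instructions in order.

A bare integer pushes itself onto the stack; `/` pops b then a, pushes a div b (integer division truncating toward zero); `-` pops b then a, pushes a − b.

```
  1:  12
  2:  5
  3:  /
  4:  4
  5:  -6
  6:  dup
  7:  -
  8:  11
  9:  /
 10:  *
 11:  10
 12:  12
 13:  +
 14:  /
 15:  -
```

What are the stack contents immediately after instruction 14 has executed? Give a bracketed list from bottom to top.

[2, 0]

12  : 12
5   : 12 5
/   : 2
4   : 2 4
-6  : 2 4 -6
dup : 2 4 -6 -6
-   : 2 4 0
11  : 2 4 0 11
/   : 2 4 0
*   : 2 0
10  : 2 0 10
12  : 2 0 10 12
+   : 2 0 22
/   : 2 0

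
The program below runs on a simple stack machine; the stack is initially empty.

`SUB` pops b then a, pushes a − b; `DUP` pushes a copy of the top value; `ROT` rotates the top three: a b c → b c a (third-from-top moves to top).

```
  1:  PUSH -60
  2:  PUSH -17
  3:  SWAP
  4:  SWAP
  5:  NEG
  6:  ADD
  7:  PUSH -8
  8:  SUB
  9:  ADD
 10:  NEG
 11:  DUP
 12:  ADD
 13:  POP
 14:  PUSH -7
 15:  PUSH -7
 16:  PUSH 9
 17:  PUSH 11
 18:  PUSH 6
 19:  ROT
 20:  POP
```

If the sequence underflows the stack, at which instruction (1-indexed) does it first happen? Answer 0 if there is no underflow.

9

PUSH -60 → -60
PUSH -17 → -60 -17
SWAP     → -17 -60
SWAP     → -60 -17
NEG      → -60 17
ADD      → -43
PUSH -8  → -43 -8
SUB      → -35
ADD  — needs 2 operands, stack has 1 → underflow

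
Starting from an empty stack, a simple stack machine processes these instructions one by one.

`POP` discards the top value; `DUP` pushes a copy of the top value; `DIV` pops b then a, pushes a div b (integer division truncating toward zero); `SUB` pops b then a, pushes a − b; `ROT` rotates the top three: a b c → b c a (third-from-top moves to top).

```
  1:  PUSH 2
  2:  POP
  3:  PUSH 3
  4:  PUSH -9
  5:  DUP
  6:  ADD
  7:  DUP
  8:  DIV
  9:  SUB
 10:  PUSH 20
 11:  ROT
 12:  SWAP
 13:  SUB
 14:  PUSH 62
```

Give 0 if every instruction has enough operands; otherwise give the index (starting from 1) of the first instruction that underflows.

11

PUSH 2  → 2
POP     → (empty)
PUSH 3  → 3
PUSH -9 → 3 -9
DUP     → 3 -9 -9
ADD     → 3 -18
DUP     → 3 -18 -18
DIV     → 3 1
SUB     → 2
PUSH 20 → 2 20
ROT  — needs 3 operands, stack has 2 → underflow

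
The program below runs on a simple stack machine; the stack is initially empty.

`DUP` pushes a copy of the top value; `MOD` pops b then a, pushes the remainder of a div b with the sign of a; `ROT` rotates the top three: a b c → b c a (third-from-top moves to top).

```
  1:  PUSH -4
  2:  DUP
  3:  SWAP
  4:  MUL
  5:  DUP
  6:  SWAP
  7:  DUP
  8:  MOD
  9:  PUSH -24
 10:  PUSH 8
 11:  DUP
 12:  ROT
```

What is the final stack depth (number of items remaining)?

5

PUSH -4   [-4]
DUP       [-4, -4]
SWAP      [-4, -4]
MUL       [16]
DUP       [16, 16]
SWAP      [16, 16]
DUP       [16, 16, 16]
MOD       [16, 0]
PUSH -24  [16, 0, -24]
PUSH 8    [16, 0, -24, 8]
DUP       [16, 0, -24, 8, 8]
ROT       [16, 0, 8, 8, -24]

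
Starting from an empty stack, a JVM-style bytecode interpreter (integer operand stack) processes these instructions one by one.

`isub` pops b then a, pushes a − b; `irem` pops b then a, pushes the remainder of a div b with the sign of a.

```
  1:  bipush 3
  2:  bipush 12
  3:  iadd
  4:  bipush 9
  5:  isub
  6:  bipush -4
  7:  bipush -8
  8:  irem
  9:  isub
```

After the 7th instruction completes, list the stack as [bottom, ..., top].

[6, -4, -8]

bipush 3  : 3
bipush 12 : 3 12
iadd      : 15
bipush 9  : 15 9
isub      : 6
bipush -4 : 6 -4
bipush -8 : 6 -4 -8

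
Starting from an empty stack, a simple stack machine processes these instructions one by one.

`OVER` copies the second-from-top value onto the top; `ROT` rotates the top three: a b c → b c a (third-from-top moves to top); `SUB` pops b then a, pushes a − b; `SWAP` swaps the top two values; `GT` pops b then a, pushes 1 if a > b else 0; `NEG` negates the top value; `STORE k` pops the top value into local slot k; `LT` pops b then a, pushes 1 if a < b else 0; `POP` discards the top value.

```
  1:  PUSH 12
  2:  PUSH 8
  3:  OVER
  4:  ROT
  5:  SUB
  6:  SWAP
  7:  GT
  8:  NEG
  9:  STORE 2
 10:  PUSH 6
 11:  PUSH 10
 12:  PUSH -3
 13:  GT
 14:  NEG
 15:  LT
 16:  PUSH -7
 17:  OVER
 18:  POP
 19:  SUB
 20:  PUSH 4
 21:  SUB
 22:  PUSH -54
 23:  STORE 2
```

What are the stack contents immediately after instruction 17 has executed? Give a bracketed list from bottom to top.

[0, -7, 0]

PUSH 12 : [12]
PUSH 8  : [12, 8]
OVER    : [12, 8, 12]
ROT     : [8, 12, 12]
SUB     : [8, 0]
SWAP    : [0, 8]
GT      : [0]
NEG     : [0]
STORE 2 : []
PUSH 6  : [6]
PUSH 10 : [6, 10]
PUSH -3 : [6, 10, -3]
GT      : [6, 1]
NEG     : [6, -1]
LT      : [0]
PUSH -7 : [0, -7]
OVER    : [0, -7, 0]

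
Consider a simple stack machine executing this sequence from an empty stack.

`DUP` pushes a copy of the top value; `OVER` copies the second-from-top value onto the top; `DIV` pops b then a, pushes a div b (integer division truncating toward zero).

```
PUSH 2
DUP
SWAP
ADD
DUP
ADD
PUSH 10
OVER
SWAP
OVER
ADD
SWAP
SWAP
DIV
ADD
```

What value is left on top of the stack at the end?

8

PUSH 2  → [2]
DUP     → [2, 2]
SWAP    → [2, 2]
ADD     → [4]
DUP     → [4, 4]
ADD     → [8]
PUSH 10 → [8, 10]
OVER    → [8, 10, 8]
SWAP    → [8, 8, 10]
OVER    → [8, 8, 10, 8]
ADD     → [8, 8, 18]
SWAP    → [8, 18, 8]
SWAP    → [8, 8, 18]
DIV     → [8, 0]
ADD     → [8]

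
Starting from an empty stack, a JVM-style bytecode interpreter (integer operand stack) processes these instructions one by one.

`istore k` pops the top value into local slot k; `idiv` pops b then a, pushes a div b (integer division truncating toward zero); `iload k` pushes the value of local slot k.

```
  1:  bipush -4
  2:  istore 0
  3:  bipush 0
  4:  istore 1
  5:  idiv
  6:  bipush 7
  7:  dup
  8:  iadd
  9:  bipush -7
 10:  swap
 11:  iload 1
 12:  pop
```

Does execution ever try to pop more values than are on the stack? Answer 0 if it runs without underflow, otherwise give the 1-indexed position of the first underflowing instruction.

bipush -4 : -4
istore 0  : (empty)
bipush 0  : 0
istore 1  : (empty)
idiv  — needs 2 operands, stack has 0 → underflow

5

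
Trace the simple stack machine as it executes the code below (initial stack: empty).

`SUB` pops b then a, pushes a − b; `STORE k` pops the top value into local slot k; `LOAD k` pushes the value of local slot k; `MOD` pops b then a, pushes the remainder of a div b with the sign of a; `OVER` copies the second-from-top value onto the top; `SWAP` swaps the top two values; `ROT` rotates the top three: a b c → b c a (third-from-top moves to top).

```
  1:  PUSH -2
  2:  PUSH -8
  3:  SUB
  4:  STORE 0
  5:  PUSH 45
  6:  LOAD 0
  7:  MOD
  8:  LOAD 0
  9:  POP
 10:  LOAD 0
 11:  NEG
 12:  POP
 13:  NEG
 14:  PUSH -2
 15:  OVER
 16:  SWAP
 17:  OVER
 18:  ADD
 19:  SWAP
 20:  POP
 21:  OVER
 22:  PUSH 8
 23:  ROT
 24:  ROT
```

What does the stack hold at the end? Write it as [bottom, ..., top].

[-3, 8, -5, -3]

PUSH -2 → -2
PUSH -8 → -2 -8
SUB     → 6
STORE 0 → (empty)
PUSH 45 → 45
LOAD 0  → 45 6
MOD     → 3
LOAD 0  → 3 6
POP     → 3
LOAD 0  → 3 6
NEG     → 3 -6
POP     → 3
NEG     → -3
PUSH -2 → -3 -2
OVER    → -3 -2 -3
SWAP    → -3 -3 -2
OVER    → -3 -3 -2 -3
ADD     → -3 -3 -5
SWAP    → -3 -5 -3
POP     → -3 -5
OVER    → -3 -5 -3
PUSH 8  → -3 -5 -3 8
ROT     → -3 -3 8 -5
ROT     → -3 8 -5 -3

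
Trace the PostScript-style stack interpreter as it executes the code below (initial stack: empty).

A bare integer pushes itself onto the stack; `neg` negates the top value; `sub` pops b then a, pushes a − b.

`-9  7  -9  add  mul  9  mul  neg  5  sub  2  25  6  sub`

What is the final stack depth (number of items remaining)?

-9  → -9
7   → -9 7
-9  → -9 7 -9
add → -9 -2
mul → 18
9   → 18 9
mul → 162
neg → -162
5   → -162 5
sub → -167
2   → -167 2
25  → -167 2 25
6   → -167 2 25 6
sub → -167 2 19

3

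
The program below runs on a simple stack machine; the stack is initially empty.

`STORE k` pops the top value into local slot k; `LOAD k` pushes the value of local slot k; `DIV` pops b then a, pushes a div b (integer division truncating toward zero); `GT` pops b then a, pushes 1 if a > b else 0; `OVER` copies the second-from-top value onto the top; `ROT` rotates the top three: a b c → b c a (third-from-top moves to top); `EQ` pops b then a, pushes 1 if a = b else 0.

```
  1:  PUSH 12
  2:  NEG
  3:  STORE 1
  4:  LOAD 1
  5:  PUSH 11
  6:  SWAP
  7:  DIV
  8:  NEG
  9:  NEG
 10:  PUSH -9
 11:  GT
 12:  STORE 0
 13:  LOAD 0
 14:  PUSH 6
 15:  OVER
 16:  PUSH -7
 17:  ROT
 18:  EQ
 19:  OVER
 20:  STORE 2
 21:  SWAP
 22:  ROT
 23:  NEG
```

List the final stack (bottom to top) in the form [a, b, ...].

[0, 1, -1]

PUSH 12 → [12]
NEG     → [-12]
STORE 1 → []
LOAD 1  → [-12]
PUSH 11 → [-12, 11]
SWAP    → [11, -12]
DIV     → [0]
NEG     → [0]
NEG     → [0]
PUSH -9 → [0, -9]
GT      → [1]
STORE 0 → []
LOAD 0  → [1]
PUSH 6  → [1, 6]
OVER    → [1, 6, 1]
PUSH -7 → [1, 6, 1, -7]
ROT     → [1, 1, -7, 6]
EQ      → [1, 1, 0]
OVER    → [1, 1, 0, 1]
STORE 2 → [1, 1, 0]
SWAP    → [1, 0, 1]
ROT     → [0, 1, 1]
NEG     → [0, 1, -1]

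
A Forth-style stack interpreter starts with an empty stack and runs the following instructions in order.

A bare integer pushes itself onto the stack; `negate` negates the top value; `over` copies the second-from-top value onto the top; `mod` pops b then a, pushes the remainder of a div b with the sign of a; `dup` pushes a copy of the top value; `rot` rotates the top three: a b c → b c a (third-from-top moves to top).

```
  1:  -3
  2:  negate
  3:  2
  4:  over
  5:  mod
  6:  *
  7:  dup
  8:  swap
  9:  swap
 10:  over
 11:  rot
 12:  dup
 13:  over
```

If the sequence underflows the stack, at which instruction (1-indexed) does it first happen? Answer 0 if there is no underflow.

0

-3     : [-3]
negate : [3]
2      : [3, 2]
over   : [3, 2, 3]
mod    : [3, 2]
*      : [6]
dup    : [6, 6]
swap   : [6, 6]
swap   : [6, 6]
over   : [6, 6, 6]
rot    : [6, 6, 6]
dup    : [6, 6, 6, 6]
over   : [6, 6, 6, 6, 6]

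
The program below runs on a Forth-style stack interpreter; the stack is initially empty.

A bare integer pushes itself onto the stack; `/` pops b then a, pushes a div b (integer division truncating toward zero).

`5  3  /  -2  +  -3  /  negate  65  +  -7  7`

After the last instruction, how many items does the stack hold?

3

5       5
3       5 3
/       1
-2      1 -2
+       -1
-3      -1 -3
/       0
negate  0
65      0 65
+       65
-7      65 -7
7       65 -7 7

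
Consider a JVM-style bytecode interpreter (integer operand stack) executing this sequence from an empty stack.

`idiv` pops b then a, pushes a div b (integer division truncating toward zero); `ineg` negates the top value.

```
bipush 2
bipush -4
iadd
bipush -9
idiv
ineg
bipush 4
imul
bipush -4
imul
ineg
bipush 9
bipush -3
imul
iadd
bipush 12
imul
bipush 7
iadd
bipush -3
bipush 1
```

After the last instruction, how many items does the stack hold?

bipush 2  : [2]
bipush -4 : [2, -4]
iadd      : [-2]
bipush -9 : [-2, -9]
idiv      : [0]
ineg      : [0]
bipush 4  : [0, 4]
imul      : [0]
bipush -4 : [0, -4]
imul      : [0]
ineg      : [0]
bipush 9  : [0, 9]
bipush -3 : [0, 9, -3]
imul      : [0, -27]
iadd      : [-27]
bipush 12 : [-27, 12]
imul      : [-324]
bipush 7  : [-324, 7]
iadd      : [-317]
bipush -3 : [-317, -3]
bipush 1  : [-317, -3, 1]

3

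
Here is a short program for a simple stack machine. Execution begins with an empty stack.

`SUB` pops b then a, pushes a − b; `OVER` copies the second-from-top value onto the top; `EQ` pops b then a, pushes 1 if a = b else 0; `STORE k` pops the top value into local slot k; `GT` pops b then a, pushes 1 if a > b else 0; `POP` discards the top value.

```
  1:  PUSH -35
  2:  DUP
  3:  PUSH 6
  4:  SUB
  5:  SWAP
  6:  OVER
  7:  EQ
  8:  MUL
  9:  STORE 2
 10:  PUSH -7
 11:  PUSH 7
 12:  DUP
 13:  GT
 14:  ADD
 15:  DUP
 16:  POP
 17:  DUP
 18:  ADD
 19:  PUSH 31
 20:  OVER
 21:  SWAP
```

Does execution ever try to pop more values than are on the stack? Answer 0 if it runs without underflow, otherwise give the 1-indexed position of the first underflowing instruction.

0

PUSH -35  -35
DUP       -35 -35
PUSH 6    -35 -35 6
SUB       -35 -41
SWAP      -41 -35
OVER      -41 -35 -41
EQ        -41 0
MUL       0
STORE 2   (empty)
PUSH -7   -7
PUSH 7    -7 7
DUP       -7 7 7
GT        -7 0
ADD       -7
DUP       -7 -7
POP       -7
DUP       -7 -7
ADD       -14
PUSH 31   -14 31
OVER      -14 31 -14
SWAP      -14 -14 31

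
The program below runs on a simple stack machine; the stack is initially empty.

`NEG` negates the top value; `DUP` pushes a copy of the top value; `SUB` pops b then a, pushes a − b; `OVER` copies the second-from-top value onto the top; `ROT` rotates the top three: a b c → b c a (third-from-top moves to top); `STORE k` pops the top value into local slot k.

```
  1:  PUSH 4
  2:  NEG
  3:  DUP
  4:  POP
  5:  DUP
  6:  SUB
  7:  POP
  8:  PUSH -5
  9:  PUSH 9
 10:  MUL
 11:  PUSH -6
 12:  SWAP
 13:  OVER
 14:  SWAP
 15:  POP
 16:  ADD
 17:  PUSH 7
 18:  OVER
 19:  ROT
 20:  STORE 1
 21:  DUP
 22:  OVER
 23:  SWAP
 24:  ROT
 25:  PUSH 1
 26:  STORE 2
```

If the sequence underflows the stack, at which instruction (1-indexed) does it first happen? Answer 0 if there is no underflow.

PUSH 4   [4]
NEG      [-4]
DUP      [-4, -4]
POP      [-4]
DUP      [-4, -4]
SUB      [0]
POP      []
PUSH -5  [-5]
PUSH 9   [-5, 9]
MUL      [-45]
PUSH -6  [-45, -6]
SWAP     [-6, -45]
OVER     [-6, -45, -6]
SWAP     [-6, -6, -45]
POP      [-6, -6]
ADD      [-12]
PUSH 7   [-12, 7]
OVER     [-12, 7, -12]
ROT      [7, -12, -12]
STORE 1  [7, -12]
DUP      [7, -12, -12]
OVER     [7, -12, -12, -12]
SWAP     [7, -12, -12, -12]
ROT      [7, -12, -12, -12]
PUSH 1   [7, -12, -12, -12, 1]
STORE 2  [7, -12, -12, -12]

0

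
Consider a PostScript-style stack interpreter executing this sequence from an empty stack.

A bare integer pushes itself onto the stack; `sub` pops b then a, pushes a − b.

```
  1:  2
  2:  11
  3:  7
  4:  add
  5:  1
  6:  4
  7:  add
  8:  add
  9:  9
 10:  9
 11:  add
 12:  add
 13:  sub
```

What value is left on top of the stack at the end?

-39

2   → 2
11  → 2 11
7   → 2 11 7
add → 2 18
1   → 2 18 1
4   → 2 18 1 4
add → 2 18 5
add → 2 23
9   → 2 23 9
9   → 2 23 9 9
add → 2 23 18
add → 2 41
sub → -39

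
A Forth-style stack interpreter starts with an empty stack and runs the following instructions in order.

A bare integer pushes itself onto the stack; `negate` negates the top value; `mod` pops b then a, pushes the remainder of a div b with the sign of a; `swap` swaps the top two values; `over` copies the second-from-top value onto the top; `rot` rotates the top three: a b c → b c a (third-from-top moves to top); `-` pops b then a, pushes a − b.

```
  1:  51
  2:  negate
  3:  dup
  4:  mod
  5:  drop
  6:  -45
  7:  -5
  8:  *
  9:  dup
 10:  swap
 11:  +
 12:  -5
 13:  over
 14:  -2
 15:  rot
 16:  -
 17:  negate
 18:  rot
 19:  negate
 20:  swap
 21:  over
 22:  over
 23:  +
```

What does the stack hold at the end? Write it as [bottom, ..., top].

51      [51]
negate  [-51]
dup     [-51, -51]
mod     [0]
drop    []
-45     [-45]
-5      [-45, -5]
*       [225]
dup     [225, 225]
swap    [225, 225]
+       [450]
-5      [450, -5]
over    [450, -5, 450]
-2      [450, -5, 450, -2]
rot     [450, 450, -2, -5]
-       [450, 450, 3]
negate  [450, 450, -3]
rot     [450, -3, 450]
negate  [450, -3, -450]
swap    [450, -450, -3]
over    [450, -450, -3, -450]
over    [450, -450, -3, -450, -3]
+       [450, -450, -3, -453]

[450, -450, -3, -453]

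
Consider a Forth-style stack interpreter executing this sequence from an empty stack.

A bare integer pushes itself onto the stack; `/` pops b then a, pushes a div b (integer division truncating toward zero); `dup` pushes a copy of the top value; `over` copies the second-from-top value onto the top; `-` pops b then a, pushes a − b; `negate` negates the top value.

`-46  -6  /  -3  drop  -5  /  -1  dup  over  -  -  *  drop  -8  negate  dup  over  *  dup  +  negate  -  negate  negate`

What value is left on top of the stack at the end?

-46    : [-46]
-6     : [-46, -6]
/      : [7]
-3     : [7, -3]
drop   : [7]
-5     : [7, -5]
/      : [-1]
-1     : [-1, -1]
dup    : [-1, -1, -1]
over   : [-1, -1, -1, -1]
-      : [-1, -1, 0]
-      : [-1, -1]
*      : [1]
drop   : []
-8     : [-8]
negate : [8]
dup    : [8, 8]
over   : [8, 8, 8]
*      : [8, 64]
dup    : [8, 64, 64]
+      : [8, 128]
negate : [8, -128]
-      : [136]
negate : [-136]
negate : [136]

136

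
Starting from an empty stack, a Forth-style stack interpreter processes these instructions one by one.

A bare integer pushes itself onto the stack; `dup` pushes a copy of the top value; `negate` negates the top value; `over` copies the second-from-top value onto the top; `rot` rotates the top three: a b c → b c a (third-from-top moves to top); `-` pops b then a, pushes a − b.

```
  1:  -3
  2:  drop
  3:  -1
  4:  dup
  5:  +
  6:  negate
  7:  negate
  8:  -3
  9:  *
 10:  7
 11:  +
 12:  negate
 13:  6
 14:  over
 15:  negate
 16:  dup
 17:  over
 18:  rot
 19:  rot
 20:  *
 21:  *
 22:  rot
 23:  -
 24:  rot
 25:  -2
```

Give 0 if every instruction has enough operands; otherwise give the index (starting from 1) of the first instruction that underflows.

-3     → -3
drop   → (empty)
-1     → -1
dup    → -1 -1
+      → -2
negate → 2
negate → -2
-3     → -2 -3
*      → 6
7      → 6 7
+      → 13
negate → -13
6      → -13 6
over   → -13 6 -13
negate → -13 6 13
dup    → -13 6 13 13
over   → -13 6 13 13 13
rot    → -13 6 13 13 13
rot    → -13 6 13 13 13
*      → -13 6 13 169
*      → -13 6 2197
rot    → 6 2197 -13
-      → 6 2210
rot  — needs 3 operands, stack has 2 → underflow

24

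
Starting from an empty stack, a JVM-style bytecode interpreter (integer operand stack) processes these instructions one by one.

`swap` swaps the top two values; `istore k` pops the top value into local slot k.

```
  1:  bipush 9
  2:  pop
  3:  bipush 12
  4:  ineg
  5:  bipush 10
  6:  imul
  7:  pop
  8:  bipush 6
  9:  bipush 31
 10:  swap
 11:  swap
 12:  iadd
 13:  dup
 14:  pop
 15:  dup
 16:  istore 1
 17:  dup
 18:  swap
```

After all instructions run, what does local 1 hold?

37

bipush 9   [9]
pop        []
bipush 12  [12]
ineg       [-12]
bipush 10  [-12, 10]
imul       [-120]
pop        []
bipush 6   [6]
bipush 31  [6, 31]
swap       [31, 6]
swap       [6, 31]
iadd       [37]
dup        [37, 37]
pop        [37]
dup        [37, 37]
istore 1   [37]
dup        [37, 37]
swap       [37, 37]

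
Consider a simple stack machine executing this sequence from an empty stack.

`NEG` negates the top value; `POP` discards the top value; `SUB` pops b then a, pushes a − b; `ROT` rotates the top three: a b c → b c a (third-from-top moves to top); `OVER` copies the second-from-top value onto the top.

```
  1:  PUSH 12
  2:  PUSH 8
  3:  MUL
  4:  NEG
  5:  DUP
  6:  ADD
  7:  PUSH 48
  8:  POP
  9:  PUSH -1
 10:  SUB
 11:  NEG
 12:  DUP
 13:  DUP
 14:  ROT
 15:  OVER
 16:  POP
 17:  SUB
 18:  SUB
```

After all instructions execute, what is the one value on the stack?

191

PUSH 12 : [12]
PUSH 8  : [12, 8]
MUL     : [96]
NEG     : [-96]
DUP     : [-96, -96]
ADD     : [-192]
PUSH 48 : [-192, 48]
POP     : [-192]
PUSH -1 : [-192, -1]
SUB     : [-191]
NEG     : [191]
DUP     : [191, 191]
DUP     : [191, 191, 191]
ROT     : [191, 191, 191]
OVER    : [191, 191, 191, 191]
POP     : [191, 191, 191]
SUB     : [191, 0]
SUB     : [191]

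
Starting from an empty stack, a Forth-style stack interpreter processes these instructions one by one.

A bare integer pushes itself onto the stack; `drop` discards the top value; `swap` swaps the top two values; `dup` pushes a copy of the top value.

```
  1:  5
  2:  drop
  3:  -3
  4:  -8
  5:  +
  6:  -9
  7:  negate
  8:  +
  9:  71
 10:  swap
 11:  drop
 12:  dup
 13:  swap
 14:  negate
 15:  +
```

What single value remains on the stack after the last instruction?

5      → [5]
drop   → []
-3     → [-3]
-8     → [-3, -8]
+      → [-11]
-9     → [-11, -9]
negate → [-11, 9]
+      → [-2]
71     → [-2, 71]
swap   → [71, -2]
drop   → [71]
dup    → [71, 71]
swap   → [71, 71]
negate → [71, -71]
+      → [0]

0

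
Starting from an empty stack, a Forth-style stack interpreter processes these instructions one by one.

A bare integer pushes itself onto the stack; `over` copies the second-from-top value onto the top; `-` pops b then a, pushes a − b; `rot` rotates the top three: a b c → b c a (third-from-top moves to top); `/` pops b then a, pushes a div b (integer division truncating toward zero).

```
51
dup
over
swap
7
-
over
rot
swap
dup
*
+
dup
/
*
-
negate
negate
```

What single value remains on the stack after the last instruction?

51     → [51]
dup    → [51, 51]
over   → [51, 51, 51]
swap   → [51, 51, 51]
7      → [51, 51, 51, 7]
-      → [51, 51, 44]
over   → [51, 51, 44, 51]
rot    → [51, 44, 51, 51]
swap   → [51, 44, 51, 51]
dup    → [51, 44, 51, 51, 51]
*      → [51, 44, 51, 2601]
+      → [51, 44, 2652]
dup    → [51, 44, 2652, 2652]
/      → [51, 44, 1]
*      → [51, 44]
-      → [7]
negate → [-7]
negate → [7]

7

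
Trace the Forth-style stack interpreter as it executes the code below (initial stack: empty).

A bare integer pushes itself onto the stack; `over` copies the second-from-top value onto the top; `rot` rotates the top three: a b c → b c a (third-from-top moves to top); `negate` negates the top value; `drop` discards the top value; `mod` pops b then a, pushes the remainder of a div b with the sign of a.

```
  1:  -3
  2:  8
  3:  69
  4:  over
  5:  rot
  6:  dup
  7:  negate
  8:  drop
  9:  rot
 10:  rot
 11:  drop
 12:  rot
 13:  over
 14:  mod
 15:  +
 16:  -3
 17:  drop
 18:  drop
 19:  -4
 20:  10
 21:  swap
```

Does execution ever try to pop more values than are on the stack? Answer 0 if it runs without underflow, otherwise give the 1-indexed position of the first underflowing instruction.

0

-3     → -3
8      → -3 8
69     → -3 8 69
over   → -3 8 69 8
rot    → -3 69 8 8
dup    → -3 69 8 8 8
negate → -3 69 8 8 -8
drop   → -3 69 8 8
rot    → -3 8 8 69
rot    → -3 8 69 8
drop   → -3 8 69
rot    → 8 69 -3
over   → 8 69 -3 69
mod    → 8 69 -3
+      → 8 66
-3     → 8 66 -3
drop   → 8 66
drop   → 8
-4     → 8 -4
10     → 8 -4 10
swap   → 8 10 -4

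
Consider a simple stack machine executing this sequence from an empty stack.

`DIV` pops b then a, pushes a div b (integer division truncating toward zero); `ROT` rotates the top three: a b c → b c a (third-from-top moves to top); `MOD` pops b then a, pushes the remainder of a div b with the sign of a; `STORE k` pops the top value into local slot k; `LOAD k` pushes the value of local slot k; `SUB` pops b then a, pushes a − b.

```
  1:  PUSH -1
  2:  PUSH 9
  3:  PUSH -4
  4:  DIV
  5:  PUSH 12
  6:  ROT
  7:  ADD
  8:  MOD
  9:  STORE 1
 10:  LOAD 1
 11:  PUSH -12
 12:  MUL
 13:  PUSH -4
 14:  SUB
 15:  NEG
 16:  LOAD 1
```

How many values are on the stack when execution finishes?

PUSH -1   [-1]
PUSH 9    [-1, 9]
PUSH -4   [-1, 9, -4]
DIV       [-1, -2]
PUSH 12   [-1, -2, 12]
ROT       [-2, 12, -1]
ADD       [-2, 11]
MOD       [-2]
STORE 1   []
LOAD 1    [-2]
PUSH -12  [-2, -12]
MUL       [24]
PUSH -4   [24, -4]
SUB       [28]
NEG       [-28]
LOAD 1    [-28, -2]

2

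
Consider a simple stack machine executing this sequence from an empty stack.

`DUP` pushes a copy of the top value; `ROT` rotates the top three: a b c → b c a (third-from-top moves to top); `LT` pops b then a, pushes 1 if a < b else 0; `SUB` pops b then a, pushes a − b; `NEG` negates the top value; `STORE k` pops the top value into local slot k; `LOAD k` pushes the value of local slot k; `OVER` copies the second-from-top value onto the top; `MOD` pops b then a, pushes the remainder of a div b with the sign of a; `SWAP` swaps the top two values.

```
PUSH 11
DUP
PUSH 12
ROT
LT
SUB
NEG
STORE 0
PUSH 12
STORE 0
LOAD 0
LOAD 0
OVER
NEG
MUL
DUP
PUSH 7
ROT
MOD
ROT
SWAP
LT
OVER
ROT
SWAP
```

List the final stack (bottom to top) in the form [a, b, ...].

PUSH 11 -> 11
DUP     -> 11 11
PUSH 12 -> 11 11 12
ROT     -> 11 12 11
LT      -> 11 0
SUB     -> 11
NEG     -> -11
STORE 0 -> (empty)
PUSH 12 -> 12
STORE 0 -> (empty)
LOAD 0  -> 12
LOAD 0  -> 12 12
OVER    -> 12 12 12
NEG     -> 12 12 -12
MUL     -> 12 -144
DUP     -> 12 -144 -144
PUSH 7  -> 12 -144 -144 7
ROT     -> 12 -144 7 -144
MOD     -> 12 -144 7
ROT     -> -144 7 12
SWAP    -> -144 12 7
LT      -> -144 0
OVER    -> -144 0 -144
ROT     -> 0 -144 -144
SWAP    -> 0 -144 -144

[0, -144, -144]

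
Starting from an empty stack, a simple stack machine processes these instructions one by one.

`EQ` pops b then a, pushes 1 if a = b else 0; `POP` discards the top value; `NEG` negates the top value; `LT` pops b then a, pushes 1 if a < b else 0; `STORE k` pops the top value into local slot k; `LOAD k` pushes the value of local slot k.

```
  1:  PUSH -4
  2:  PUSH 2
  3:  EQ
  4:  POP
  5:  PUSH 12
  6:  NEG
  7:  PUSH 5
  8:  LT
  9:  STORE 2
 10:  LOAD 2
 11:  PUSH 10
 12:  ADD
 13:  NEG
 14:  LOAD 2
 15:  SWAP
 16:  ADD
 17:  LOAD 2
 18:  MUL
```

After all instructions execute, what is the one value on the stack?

PUSH -4 -> [-4]
PUSH 2  -> [-4, 2]
EQ      -> [0]
POP     -> []
PUSH 12 -> [12]
NEG     -> [-12]
PUSH 5  -> [-12, 5]
LT      -> [1]
STORE 2 -> []
LOAD 2  -> [1]
PUSH 10 -> [1, 10]
ADD     -> [11]
NEG     -> [-11]
LOAD 2  -> [-11, 1]
SWAP    -> [1, -11]
ADD     -> [-10]
LOAD 2  -> [-10, 1]
MUL     -> [-10]

-10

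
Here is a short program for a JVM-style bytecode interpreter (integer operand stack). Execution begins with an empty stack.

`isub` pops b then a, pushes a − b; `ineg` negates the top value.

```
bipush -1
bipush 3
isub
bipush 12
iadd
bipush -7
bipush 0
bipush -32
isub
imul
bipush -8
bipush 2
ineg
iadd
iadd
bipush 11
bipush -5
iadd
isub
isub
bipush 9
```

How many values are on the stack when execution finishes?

bipush -1  → [-1]
bipush 3   → [-1, 3]
isub       → [-4]
bipush 12  → [-4, 12]
iadd       → [8]
bipush -7  → [8, -7]
bipush 0   → [8, -7, 0]
bipush -32 → [8, -7, 0, -32]
isub       → [8, -7, 32]
imul       → [8, -224]
bipush -8  → [8, -224, -8]
bipush 2   → [8, -224, -8, 2]
ineg       → [8, -224, -8, -2]
iadd       → [8, -224, -10]
iadd       → [8, -234]
bipush 11  → [8, -234, 11]
bipush -5  → [8, -234, 11, -5]
iadd       → [8, -234, 6]
isub       → [8, -240]
isub       → [248]
bipush 9   → [248, 9]

2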